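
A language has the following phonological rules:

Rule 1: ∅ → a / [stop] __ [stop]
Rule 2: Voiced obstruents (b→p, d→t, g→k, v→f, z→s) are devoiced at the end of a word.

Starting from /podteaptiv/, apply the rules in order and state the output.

podateapatif

Rule 1 (stop-cluster a-epenthesis): /d/ and /t/ form a stop–stop cluster, so [a] is inserted between them. /p/ and /t/ form a stop–stop cluster, so [a] is inserted between them. /podteaptiv/ → podateapativ.
Rule 2 (final devoicing): /v/ is a voiced obstruent in word-final position, so it devoices to [f]. /podateapativ/ → podateapatif.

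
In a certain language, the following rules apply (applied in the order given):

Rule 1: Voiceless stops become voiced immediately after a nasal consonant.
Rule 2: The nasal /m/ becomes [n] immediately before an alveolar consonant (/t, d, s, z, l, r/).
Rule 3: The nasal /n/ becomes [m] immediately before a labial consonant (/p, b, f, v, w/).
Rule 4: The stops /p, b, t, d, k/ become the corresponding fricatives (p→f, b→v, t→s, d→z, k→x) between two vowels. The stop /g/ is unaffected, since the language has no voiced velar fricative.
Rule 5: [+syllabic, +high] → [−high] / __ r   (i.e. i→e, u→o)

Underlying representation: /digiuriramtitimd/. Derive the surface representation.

digiorerandisind

Rule 1 (post-nasal voicing): /t/ is a voiceless stop immediately after the nasal /m/, so it voices to [d]. /digiuriramtitimd/ → digiuriramditimd.
Rule 2 (nasal place assimilation): /m/ precedes the alveolar consonant /d/, so it assimilates in place to [n]. /m/ precedes the alveolar consonant /d/, so it assimilates in place to [n]. /digiuriramditimd/ → digiuriranditind.
Rule 3 (nasal place assimilation): no segment meets the environment; /digiuriranditind/ is unchanged.
Rule 4 (intervocalic spirantization): /t/ is a stop between vowels /i/ and /i/, so it spirantizes to the fricative [s]. /digiuriranditind/ → digiurirandisind.
Rule 5 (pre-rhotic lowering): /u/ is a high vowel immediately before /r/, so it lowers to [o]. /i/ is a high vowel immediately before /r/, so it lowers to [e]. /digiurirandisind/ → digiorerandisind.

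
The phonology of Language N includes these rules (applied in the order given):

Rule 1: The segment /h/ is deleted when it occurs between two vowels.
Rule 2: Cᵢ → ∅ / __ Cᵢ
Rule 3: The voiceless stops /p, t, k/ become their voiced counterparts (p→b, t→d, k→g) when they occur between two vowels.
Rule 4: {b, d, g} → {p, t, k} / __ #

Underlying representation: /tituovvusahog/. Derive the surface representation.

Rule 1 (intervocalic h-deletion): /h/ occurs between vowels /a/ and /o/, so it deletes. /tituovvusahog/ → tituovvusaog.
Rule 2 (degemination): /vv/ is a geminate; the first /v/ deletes. /tituovvusaog/ → tituovusaog.
Rule 3 (intervocalic voicing): /t/ is a voiceless stop between vowels /i/ and /u/, so it voices to [d]. /tituovusaog/ → tiduovusaog.
Rule 4 (final devoicing): /g/ is a voiced stop in word-final position, so it devoices to [k]. /tiduovusaog/ → tiduovusaok.

tiduovusaok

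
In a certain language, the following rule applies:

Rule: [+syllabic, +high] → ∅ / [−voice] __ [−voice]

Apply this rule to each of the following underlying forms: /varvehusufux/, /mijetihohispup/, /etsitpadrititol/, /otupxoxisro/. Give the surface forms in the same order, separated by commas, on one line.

varvehsfx, mijethohspp, etstpadrittol, otpxoxsro

/varvehusufux/: /u/ is a high vowel flanked by voiceless consonants /h/ and /s/, so it deletes. /u/ is a high vowel flanked by voiceless consonants /s/ and /f/, so it deletes. /u/ is a high vowel flanked by voiceless consonants /f/ and /x/, so it deletes. → [varvehsfx].
/mijetihohispup/: /i/ is a high vowel flanked by voiceless consonants /t/ and /h/, so it deletes. /i/ is a high vowel flanked by voiceless consonants /h/ and /s/, so it deletes. /u/ is a high vowel flanked by voiceless consonants /p/ and /p/, so it deletes. → [mijethohspp].
/etsitpadrititol/: /i/ is a high vowel flanked by voiceless consonants /s/ and /t/, so it deletes. /i/ is a high vowel flanked by voiceless consonants /t/ and /t/, so it deletes. → [etstpadrittol].
/otupxoxisro/: /u/ is a high vowel flanked by voiceless consonants /t/ and /p/, so it deletes. /i/ is a high vowel flanked by voiceless consonants /x/ and /s/, so it deletes. → [otpxoxsro].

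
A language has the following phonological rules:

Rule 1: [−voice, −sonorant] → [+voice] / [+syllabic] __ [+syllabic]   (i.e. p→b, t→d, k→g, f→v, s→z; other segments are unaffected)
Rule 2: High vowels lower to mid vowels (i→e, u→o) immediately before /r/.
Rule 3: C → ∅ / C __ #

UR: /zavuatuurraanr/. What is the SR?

Rule 1 (intervocalic voicing): /t/ is a voiceless obstruent between vowels /a/ and /u/, so it voices to [d]. /zavuatuurraanr/ → zavuaduurraanr.
Rule 2 (pre-rhotic lowering): /u/ is a high vowel immediately before /r/, so it lowers to [o]. /zavuaduurraanr/ → zavuaduorraanr.
Rule 3 (final cluster simplification): /r/ is the second consonant of a word-final cluster /nr/, so it deletes. /zavuaduorraanr/ → zavuaduorraan.

zavuaduorraan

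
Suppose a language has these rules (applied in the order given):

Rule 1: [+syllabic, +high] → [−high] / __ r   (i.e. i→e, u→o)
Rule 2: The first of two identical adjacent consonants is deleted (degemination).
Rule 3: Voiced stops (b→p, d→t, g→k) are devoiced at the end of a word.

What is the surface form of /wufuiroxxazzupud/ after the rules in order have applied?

Rule 1 (pre-rhotic lowering): /i/ is a high vowel immediately before /r/, so it lowers to [e]. /wufuiroxxazzupud/ → wufueroxxazzupud.
Rule 2 (degemination): /xx/ is a geminate; the first /x/ deletes. /zz/ is a geminate; the first /z/ deletes. /wufueroxxazzupud/ → wufueroxazupud.
Rule 3 (final devoicing): /d/ is a voiced stop in word-final position, so it devoices to [t]. /wufueroxazupud/ → wufueroxazuput.

wufueroxazuput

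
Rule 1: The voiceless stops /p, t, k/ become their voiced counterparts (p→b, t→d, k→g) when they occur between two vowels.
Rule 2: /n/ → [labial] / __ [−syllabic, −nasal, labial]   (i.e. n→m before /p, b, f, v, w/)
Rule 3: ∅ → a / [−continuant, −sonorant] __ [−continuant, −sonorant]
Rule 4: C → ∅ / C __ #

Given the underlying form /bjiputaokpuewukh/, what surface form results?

Rule 1 (intervocalic voicing): /p/ is a voiceless stop between vowels /i/ and /u/, so it voices to [b]. /t/ is a voiceless stop between vowels /u/ and /a/, so it voices to [d]. /bjiputaokpuewukh/ → bjibudaokpuewukh.
Rule 2 (nasal place assimilation): no segment meets the environment; /bjibudaokpuewukh/ is unchanged.
Rule 3 (stop-cluster a-epenthesis): /k/ and /p/ form a stop–stop cluster, so [a] is inserted between them. /bjibudaokpuewukh/ → bjibudaokapuewukh.
Rule 4 (final cluster simplification): /h/ is the second consonant of a word-final cluster /kh/, so it deletes. /bjibudaokapuewukh/ → bjibudaokapuewuk.

bjibudaokapuewuk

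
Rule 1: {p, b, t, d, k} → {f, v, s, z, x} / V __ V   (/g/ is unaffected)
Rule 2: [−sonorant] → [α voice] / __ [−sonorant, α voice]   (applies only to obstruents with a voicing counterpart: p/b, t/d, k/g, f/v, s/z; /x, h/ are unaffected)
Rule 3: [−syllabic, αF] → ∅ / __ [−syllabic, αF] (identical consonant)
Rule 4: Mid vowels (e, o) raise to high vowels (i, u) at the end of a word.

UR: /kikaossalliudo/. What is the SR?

Rule 1 (intervocalic spirantization): /k/ is a stop between vowels /i/ and /a/, so it spirantizes to the fricative [x]. /d/ is a stop between vowels /u/ and /o/, so it spirantizes to the fricative [z]. /kikaossalliudo/ → kixaossalliuzo.
Rule 2 (regressive voicing assimilation): no segment meets the environment; /kixaossalliuzo/ is unchanged.
Rule 3 (degemination): /ss/ is a geminate; the first /s/ deletes. /ll/ is a geminate; the first /l/ deletes. /kixaossalliuzo/ → kixaosaliuzo.
Rule 4 (final vowel raising): /o/ is a mid vowel in word-final position, so it raises to [u]. /kixaosaliuzo/ → kixaosaliuzu.

kixaosaliuzu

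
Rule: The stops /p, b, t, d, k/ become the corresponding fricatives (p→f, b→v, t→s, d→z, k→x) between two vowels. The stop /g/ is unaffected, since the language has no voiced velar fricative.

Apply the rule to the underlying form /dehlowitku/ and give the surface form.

dehlowitku

No segment of /dehlowitku/ meets the structural description of the rule, so the form surfaces unchanged.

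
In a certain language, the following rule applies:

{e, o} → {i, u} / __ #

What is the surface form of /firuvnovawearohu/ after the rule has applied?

No segment of /firuvnovawearohu/ meets the structural description of the rule, so the form surfaces unchanged.

firuvnovawearohu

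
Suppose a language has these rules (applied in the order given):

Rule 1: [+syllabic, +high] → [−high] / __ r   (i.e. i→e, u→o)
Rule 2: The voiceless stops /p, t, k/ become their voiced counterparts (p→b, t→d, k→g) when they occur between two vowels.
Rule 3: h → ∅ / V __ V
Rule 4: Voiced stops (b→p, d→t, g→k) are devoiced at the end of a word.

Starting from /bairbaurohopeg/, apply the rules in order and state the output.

Rule 1 (pre-rhotic lowering): /i/ is a high vowel immediately before /r/, so it lowers to [e]. /u/ is a high vowel immediately before /r/, so it lowers to [o]. /bairbaurohopeg/ → baerbaorohopeg.
Rule 2 (intervocalic voicing): /p/ is a voiceless stop between vowels /o/ and /e/, so it voices to [b]. /baerbaorohopeg/ → baerbaorohobeg.
Rule 3 (intervocalic h-deletion): /h/ occurs between vowels /o/ and /o/, so it deletes. /baerbaorohobeg/ → baerbaoroobeg.
Rule 4 (final devoicing): /g/ is a voiced stop in word-final position, so it devoices to [k]. /baerbaoroobeg/ → baerbaoroobek.

baerbaoroobek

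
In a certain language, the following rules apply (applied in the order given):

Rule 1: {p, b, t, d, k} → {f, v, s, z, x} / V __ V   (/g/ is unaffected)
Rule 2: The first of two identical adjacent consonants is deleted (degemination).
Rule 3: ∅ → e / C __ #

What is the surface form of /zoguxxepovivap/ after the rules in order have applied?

zoguxefovivape

Rule 1 (intervocalic spirantization): /p/ is a stop between vowels /e/ and /o/, so it spirantizes to the fricative [f]. /zoguxxepovivap/ → zoguxxefovivap.
Rule 2 (degemination): /xx/ is a geminate; the first /x/ deletes. /zoguxxefovivap/ → zoguxefovivap.
Rule 3 (final e-epenthesis): the form ends in the consonant /p/, so [e] is inserted word-finally. /zoguxefovivap/ → zoguxefovivape.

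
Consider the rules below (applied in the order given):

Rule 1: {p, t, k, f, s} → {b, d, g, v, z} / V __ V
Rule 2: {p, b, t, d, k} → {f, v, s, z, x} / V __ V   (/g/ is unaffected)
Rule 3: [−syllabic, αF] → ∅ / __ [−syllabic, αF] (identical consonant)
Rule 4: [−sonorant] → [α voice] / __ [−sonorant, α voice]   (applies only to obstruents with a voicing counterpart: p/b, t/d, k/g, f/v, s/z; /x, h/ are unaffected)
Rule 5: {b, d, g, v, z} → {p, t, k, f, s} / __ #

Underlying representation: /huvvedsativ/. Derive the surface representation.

huvetsazif

Rule 1 (intervocalic voicing): /t/ is a voiceless obstruent between vowels /a/ and /i/, so it voices to [d]. /huvvedsativ/ → huvvedsadiv.
Rule 2 (intervocalic spirantization): /d/ is a stop between vowels /a/ and /i/, so it spirantizes to the fricative [z]. /huvvedsadiv/ → huvvedsaziv.
Rule 3 (degemination): /vv/ is a geminate; the first /v/ deletes. /huvvedsaziv/ → huvedsaziv.
Rule 4 (regressive voicing assimilation): /d/ precedes the voiceless obstruent /s/, so it devoices to [t] by assimilation. /huvedsaziv/ → huvetsaziv.
Rule 5 (final devoicing): /v/ is a voiced obstruent in word-final position, so it devoices to [f]. /huvetsaziv/ → huvetsazif.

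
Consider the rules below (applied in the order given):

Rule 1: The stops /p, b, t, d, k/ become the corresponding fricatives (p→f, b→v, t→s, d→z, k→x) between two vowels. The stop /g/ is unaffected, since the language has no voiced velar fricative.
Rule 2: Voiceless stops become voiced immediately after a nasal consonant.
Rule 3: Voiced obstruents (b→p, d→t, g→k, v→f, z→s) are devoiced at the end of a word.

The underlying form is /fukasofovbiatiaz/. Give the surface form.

Rule 1 (intervocalic spirantization): /k/ is a stop between vowels /u/ and /a/, so it spirantizes to the fricative [x]. /t/ is a stop between vowels /a/ and /i/, so it spirantizes to the fricative [s]. /fukasofovbiatiaz/ → fuxasofovbiasiaz.
Rule 2 (post-nasal voicing): no segment meets the environment; /fuxasofovbiasiaz/ is unchanged.
Rule 3 (final devoicing): /z/ is a voiced obstruent in word-final position, so it devoices to [s]. /fuxasofovbiasiaz/ → fuxasofovbiasias.

fuxasofovbiasias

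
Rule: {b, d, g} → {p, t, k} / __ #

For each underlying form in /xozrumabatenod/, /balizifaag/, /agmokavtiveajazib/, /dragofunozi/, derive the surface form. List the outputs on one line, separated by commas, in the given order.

/xozrumabatenod/: /d/ is a voiced stop in word-final position, so it devoices to [t]. → [xozrumabatenot].
/balizifaag/: /g/ is a voiced stop in word-final position, so it devoices to [k]. → [balizifaak].
/agmokavtiveajazib/: /b/ is a voiced stop in word-final position, so it devoices to [p]. → [agmokavtiveajazip].
/dragofunozi/: the rule's environment is not met; surfaces unchanged as [dragofunozi].

xozrumabatenot, balizifaak, agmokavtiveajazip, dragofunozi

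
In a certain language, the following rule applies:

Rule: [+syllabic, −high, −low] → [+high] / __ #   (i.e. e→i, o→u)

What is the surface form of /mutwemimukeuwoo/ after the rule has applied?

mutwemimukeuwou

/o/ is a mid vowel in word-final position, so it raises to [u].
The other instances of /e/, /o/ do not occur in the required environment and remain unchanged.
Surface form: [mutwemimukeuwou].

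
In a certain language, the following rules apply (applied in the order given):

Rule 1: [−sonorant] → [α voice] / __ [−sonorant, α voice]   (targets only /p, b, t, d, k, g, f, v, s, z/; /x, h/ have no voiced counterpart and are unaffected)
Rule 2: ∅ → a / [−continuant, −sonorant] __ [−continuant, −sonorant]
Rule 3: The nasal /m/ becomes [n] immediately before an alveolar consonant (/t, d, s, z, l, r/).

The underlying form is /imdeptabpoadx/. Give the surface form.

indepatapapoatx

Rule 1 (regressive voicing assimilation): /b/ precedes the voiceless obstruent /p/, so it devoices to [p] by assimilation. /d/ precedes the voiceless obstruent /x/, so it devoices to [t] by assimilation. /imdeptabpoadx/ → imdeptappoatx.
Rule 2 (stop-cluster a-epenthesis): /p/ and /t/ form a stop–stop cluster, so [a] is inserted between them. /p/ and /p/ form a stop–stop cluster, so [a] is inserted between them. /imdeptappoatx/ → imdepatapapoatx.
Rule 3 (nasal place assimilation): /m/ precedes the alveolar consonant /d/, so it assimilates in place to [n]. /imdepatapapoatx/ → indepatapapoatx.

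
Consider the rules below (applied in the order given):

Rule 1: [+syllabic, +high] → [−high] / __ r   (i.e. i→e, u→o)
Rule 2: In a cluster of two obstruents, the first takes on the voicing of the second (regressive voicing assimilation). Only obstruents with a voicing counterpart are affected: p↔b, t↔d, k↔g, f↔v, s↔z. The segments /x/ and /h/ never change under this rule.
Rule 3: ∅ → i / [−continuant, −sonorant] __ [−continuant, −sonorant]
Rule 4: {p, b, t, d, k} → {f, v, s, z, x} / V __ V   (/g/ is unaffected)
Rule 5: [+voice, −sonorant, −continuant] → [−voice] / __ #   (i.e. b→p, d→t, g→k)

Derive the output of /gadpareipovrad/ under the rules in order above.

Rule 1 (pre-rhotic lowering): no segment meets the environment; /gadpareipovrad/ is unchanged.
Rule 2 (regressive voicing assimilation): /d/ precedes the voiceless obstruent /p/, so it devoices to [t] by assimilation. /gadpareipovrad/ → gatpareipovrad.
Rule 3 (stop-cluster i-epenthesis): /t/ and /p/ form a stop–stop cluster, so [i] is inserted between them. /gatpareipovrad/ → gatipareipovrad.
Rule 4 (intervocalic spirantization): /t/ is a stop between vowels /a/ and /i/, so it spirantizes to the fricative [s]. /p/ is a stop between vowels /i/ and /a/, so it spirantizes to the fricative [f]. /p/ is a stop between vowels /i/ and /o/, so it spirantizes to the fricative [f]. /gatipareipovrad/ → gasifareifovrad.
Rule 5 (final devoicing): /d/ is a voiced stop in word-final position, so it devoices to [t]. /gasifareifovrad/ → gasifareifovrat.

gasifareifovrat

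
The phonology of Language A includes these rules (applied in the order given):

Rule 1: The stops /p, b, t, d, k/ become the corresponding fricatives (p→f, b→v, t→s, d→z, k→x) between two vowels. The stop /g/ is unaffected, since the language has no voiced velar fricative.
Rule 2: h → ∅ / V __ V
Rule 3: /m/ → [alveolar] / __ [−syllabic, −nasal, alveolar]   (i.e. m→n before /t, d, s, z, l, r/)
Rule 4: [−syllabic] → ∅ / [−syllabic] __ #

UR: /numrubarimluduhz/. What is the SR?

Rule 1 (intervocalic spirantization): /b/ is a stop between vowels /u/ and /a/, so it spirantizes to the fricative [v]. /d/ is a stop between vowels /u/ and /u/, so it spirantizes to the fricative [z]. /numrubarimluduhz/ → numruvarimluzuhz.
Rule 2 (intervocalic h-deletion): no segment meets the environment; /numruvarimluzuhz/ is unchanged.
Rule 3 (nasal place assimilation): /m/ precedes the alveolar consonant /r/, so it assimilates in place to [n]. /m/ precedes the alveolar consonant /l/, so it assimilates in place to [n]. /numruvarimluzuhz/ → nunruvarinluzuhz.
Rule 4 (final cluster simplification): /z/ is the second consonant of a word-final cluster /hz/, so it deletes. /nunruvarinluzuhz/ → nunruvarinluzuh.

nunruvarinluzuh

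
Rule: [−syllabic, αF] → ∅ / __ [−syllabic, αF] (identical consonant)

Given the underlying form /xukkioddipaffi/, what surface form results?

xukiodipafi

/kk/ is a geminate; the first /k/ deletes.
/dd/ is a geminate; the first /d/ deletes.
/ff/ is a geminate; the first /f/ deletes.
Surface form: [xukiodipafi].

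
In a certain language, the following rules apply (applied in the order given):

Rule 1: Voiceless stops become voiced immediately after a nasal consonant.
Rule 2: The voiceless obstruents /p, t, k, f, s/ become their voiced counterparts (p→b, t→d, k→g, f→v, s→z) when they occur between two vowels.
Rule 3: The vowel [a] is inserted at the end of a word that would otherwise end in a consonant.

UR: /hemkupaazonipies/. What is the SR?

Rule 1 (post-nasal voicing): /k/ is a voiceless stop immediately after the nasal /m/, so it voices to [g]. /hemkupaazonipies/ → hemgupaazonipies.
Rule 2 (intervocalic voicing): /p/ is a voiceless obstruent between vowels /u/ and /a/, so it voices to [b]. /p/ is a voiceless obstruent between vowels /i/ and /i/, so it voices to [b]. /hemgupaazonipies/ → hemgubaazonibies.
Rule 3 (final a-epenthesis): the form ends in the consonant /s/, so [a] is inserted word-finally. /hemgubaazonibies/ → hemgubaazonibiesa.

hemgubaazonibiesa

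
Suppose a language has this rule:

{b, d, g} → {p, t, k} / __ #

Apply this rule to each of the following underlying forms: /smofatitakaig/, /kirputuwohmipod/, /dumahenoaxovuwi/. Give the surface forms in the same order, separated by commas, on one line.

smofatitakaik, kirputuwohmipot, dumahenoaxovuwi

/smofatitakaig/: /g/ is a voiced stop in word-final position, so it devoices to [k]. → [smofatitakaik].
/kirputuwohmipod/: /d/ is a voiced stop in word-final position, so it devoices to [t]. → [kirputuwohmipot].
/dumahenoaxovuwi/: the rule's environment is not met; surfaces unchanged as [dumahenoaxovuwi].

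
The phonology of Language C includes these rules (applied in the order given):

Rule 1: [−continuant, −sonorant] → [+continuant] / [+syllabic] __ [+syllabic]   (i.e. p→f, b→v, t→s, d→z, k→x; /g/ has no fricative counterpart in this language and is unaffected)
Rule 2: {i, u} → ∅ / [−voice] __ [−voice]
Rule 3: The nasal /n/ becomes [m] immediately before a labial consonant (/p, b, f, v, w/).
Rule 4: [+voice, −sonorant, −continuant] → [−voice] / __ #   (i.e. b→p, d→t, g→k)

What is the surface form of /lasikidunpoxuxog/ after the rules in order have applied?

Rule 1 (intervocalic spirantization): /k/ is a stop between vowels /i/ and /i/, so it spirantizes to the fricative [x]. /d/ is a stop between vowels /i/ and /u/, so it spirantizes to the fricative [z]. /lasikidunpoxuxog/ → lasixizunpoxuxog.
Rule 2 (high vowel syncope): /i/ is a high vowel flanked by voiceless consonants /s/ and /x/, so it deletes. /u/ is a high vowel flanked by voiceless consonants /x/ and /x/, so it deletes. /lasixizunpoxuxog/ → lasxizunpoxxog.
Rule 3 (nasal place assimilation): /n/ precedes the labial consonant /p/, so it assimilates in place to [m]. /lasxizunpoxxog/ → lasxizumpoxxog.
Rule 4 (final devoicing): /g/ is a voiced stop in word-final position, so it devoices to [k]. /lasxizumpoxxog/ → lasxizumpoxxok.

lasxizumpoxxok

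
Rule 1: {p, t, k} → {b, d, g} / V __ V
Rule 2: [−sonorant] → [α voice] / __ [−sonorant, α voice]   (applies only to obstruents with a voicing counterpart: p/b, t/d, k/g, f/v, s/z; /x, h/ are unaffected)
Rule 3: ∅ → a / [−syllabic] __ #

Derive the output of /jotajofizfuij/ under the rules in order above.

jodajofisfuija

Rule 1 (intervocalic voicing): /t/ is a voiceless stop between vowels /o/ and /a/, so it voices to [d]. /jotajofizfuij/ → jodajofizfuij.
Rule 2 (regressive voicing assimilation): /z/ precedes the voiceless obstruent /f/, so it devoices to [s] by assimilation. /jodajofizfuij/ → jodajofisfuij.
Rule 3 (final a-epenthesis): the form ends in the consonant /j/, so [a] is inserted word-finally. /jodajofisfuij/ → jodajofisfuija.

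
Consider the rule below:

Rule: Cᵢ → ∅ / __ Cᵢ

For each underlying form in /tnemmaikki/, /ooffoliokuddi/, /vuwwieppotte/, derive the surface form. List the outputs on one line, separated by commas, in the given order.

tnemaiki, oofoliokudi, vuwiepote

/tnemmaikki/: /mm/ is a geminate; the first /m/ deletes. /kk/ is a geminate; the first /k/ deletes. → [tnemaiki].
/ooffoliokuddi/: /ff/ is a geminate; the first /f/ deletes. /dd/ is a geminate; the first /d/ deletes. → [oofoliokudi].
/vuwwieppotte/: /ww/ is a geminate; the first /w/ deletes. /pp/ is a geminate; the first /p/ deletes. /tt/ is a geminate; the first /t/ deletes. → [vuwiepote].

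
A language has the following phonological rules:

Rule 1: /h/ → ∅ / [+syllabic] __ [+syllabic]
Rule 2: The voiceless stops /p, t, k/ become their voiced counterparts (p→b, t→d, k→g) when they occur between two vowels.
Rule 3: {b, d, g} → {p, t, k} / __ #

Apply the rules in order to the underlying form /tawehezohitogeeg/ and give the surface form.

Rule 1 (intervocalic h-deletion): /h/ occurs between vowels /e/ and /e/, so it deletes. /h/ occurs between vowels /o/ and /i/, so it deletes. /tawehezohitogeeg/ → taweezoitogeeg.
Rule 2 (intervocalic voicing): /t/ is a voiceless stop between vowels /i/ and /o/, so it voices to [d]. /taweezoitogeeg/ → taweezoidogeeg.
Rule 3 (final devoicing): /g/ is a voiced stop in word-final position, so it devoices to [k]. /taweezoidogeeg/ → taweezoidogeek.

taweezoidogeek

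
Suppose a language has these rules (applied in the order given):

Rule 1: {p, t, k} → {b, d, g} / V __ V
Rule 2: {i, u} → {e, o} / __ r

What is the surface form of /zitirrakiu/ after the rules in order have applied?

Rule 1 (intervocalic voicing): /t/ is a voiceless stop between vowels /i/ and /i/, so it voices to [d]. /k/ is a voiceless stop between vowels /a/ and /i/, so it voices to [g]. /zitirrakiu/ → zidirragiu.
Rule 2 (pre-rhotic lowering): /i/ is a high vowel immediately before /r/, so it lowers to [e]. /zidirragiu/ → ziderragiu.

ziderragiu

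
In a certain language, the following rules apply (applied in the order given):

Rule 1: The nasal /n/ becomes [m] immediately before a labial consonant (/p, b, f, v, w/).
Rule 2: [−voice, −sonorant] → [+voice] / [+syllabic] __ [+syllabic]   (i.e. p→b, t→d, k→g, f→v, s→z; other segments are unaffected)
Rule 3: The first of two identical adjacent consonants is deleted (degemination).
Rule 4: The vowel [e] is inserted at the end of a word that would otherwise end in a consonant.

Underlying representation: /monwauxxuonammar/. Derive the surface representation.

Rule 1 (nasal place assimilation): /n/ precedes the labial consonant /w/, so it assimilates in place to [m]. /monwauxxuonammar/ → momwauxxuonammar.
Rule 2 (intervocalic voicing): no segment meets the environment; /momwauxxuonammar/ is unchanged.
Rule 3 (degemination): /xx/ is a geminate; the first /x/ deletes. /mm/ is a geminate; the first /m/ deletes. /momwauxxuonammar/ → momwauxuonamar.
Rule 4 (final e-epenthesis): the form ends in the consonant /r/, so [e] is inserted word-finally. /momwauxuonamar/ → momwauxuonamare.

momwauxuonamare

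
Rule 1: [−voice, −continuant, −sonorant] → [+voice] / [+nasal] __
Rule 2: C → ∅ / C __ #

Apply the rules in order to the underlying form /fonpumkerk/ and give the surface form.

fonbumger

Rule 1 (post-nasal voicing): /p/ is a voiceless stop immediately after the nasal /n/, so it voices to [b]. /k/ is a voiceless stop immediately after the nasal /m/, so it voices to [g]. /fonpumkerk/ → fonbumgerk.
Rule 2 (final cluster simplification): /k/ is the second consonant of a word-final cluster /rk/, so it deletes. /fonbumgerk/ → fonbumger.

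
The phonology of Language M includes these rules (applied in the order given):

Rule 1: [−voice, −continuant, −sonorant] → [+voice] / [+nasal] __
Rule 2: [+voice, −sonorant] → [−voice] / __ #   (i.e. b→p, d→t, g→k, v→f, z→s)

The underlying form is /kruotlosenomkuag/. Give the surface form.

kruotlosenomguak

Rule 1 (post-nasal voicing): /k/ is a voiceless stop immediately after the nasal /m/, so it voices to [g]. /kruotlosenomkuag/ → kruotlosenomguag.
Rule 2 (final devoicing): /g/ is a voiced obstruent in word-final position, so it devoices to [k]. /kruotlosenomguag/ → kruotlosenomguak.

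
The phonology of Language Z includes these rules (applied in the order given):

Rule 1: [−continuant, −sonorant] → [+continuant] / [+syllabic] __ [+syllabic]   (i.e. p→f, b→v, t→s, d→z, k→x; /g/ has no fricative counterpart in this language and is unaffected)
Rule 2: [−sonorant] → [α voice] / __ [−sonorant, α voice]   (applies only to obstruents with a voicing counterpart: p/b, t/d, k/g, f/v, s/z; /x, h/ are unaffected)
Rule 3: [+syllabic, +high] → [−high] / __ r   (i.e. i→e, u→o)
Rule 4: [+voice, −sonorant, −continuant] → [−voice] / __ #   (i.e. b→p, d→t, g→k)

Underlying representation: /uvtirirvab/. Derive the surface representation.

Rule 1 (intervocalic spirantization): no segment meets the environment; /uvtirirvab/ is unchanged.
Rule 2 (regressive voicing assimilation): /v/ precedes the voiceless obstruent /t/, so it devoices to [f] by assimilation. /uvtirirvab/ → uftirirvab.
Rule 3 (pre-rhotic lowering): /i/ is a high vowel immediately before /r/, so it lowers to [e]. /i/ is a high vowel immediately before /r/, so it lowers to [e]. /uftirirvab/ → ufterervab.
Rule 4 (final devoicing): /b/ is a voiced stop in word-final position, so it devoices to [p]. /ufterervab/ → ufterervap.

ufterervap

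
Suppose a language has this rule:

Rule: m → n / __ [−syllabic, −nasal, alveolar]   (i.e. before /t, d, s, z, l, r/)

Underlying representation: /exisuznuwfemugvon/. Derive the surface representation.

No segment of /exisuznuwfemugvon/ meets the structural description of the rule, so the form surfaces unchanged.

exisuznuwfemugvon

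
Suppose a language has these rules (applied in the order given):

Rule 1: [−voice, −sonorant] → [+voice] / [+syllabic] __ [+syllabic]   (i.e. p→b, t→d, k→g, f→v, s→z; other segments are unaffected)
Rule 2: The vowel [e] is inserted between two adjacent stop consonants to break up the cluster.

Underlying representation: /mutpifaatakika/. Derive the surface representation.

mutepivaadagiga

Rule 1 (intervocalic voicing): /f/ is a voiceless obstruent between vowels /i/ and /a/, so it voices to [v]. /t/ is a voiceless obstruent between vowels /a/ and /a/, so it voices to [d]. /k/ is a voiceless obstruent between vowels /a/ and /i/, so it voices to [g]. /k/ is a voiceless obstruent between vowels /i/ and /a/, so it voices to [g]. /mutpifaatakika/ → mutpivaadagiga.
Rule 2 (stop-cluster e-epenthesis): /t/ and /p/ form a stop–stop cluster, so [e] is inserted between them. /mutpivaadagiga/ → mutepivaadagiga.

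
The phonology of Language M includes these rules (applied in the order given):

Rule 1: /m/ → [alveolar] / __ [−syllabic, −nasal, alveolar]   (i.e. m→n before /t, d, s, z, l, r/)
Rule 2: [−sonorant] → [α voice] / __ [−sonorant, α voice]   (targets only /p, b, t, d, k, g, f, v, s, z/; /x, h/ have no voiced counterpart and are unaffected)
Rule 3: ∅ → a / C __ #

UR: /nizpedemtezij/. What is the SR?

nispedentezija

Rule 1 (nasal place assimilation): /m/ precedes the alveolar consonant /t/, so it assimilates in place to [n]. /nizpedemtezij/ → nizpedentezij.
Rule 2 (regressive voicing assimilation): /z/ precedes the voiceless obstruent /p/, so it devoices to [s] by assimilation. /nizpedentezij/ → nispedentezij.
Rule 3 (final a-epenthesis): the form ends in the consonant /j/, so [a] is inserted word-finally. /nispedentezij/ → nispedentezija.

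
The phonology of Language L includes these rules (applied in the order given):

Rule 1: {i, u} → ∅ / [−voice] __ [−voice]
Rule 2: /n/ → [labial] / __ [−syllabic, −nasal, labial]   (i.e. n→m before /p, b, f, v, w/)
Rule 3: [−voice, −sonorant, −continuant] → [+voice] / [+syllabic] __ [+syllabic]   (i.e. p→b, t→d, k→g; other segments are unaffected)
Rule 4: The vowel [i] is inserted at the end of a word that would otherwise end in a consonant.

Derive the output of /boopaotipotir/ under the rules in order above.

boobaotpodiri

Rule 1 (high vowel syncope): /i/ is a high vowel flanked by voiceless consonants /t/ and /p/, so it deletes. /boopaotipotir/ → boopaotpotir.
Rule 2 (nasal place assimilation): no segment meets the environment; /boopaotpotir/ is unchanged.
Rule 3 (intervocalic voicing): /p/ is a voiceless stop between vowels /o/ and /a/, so it voices to [b]. /t/ is a voiceless stop between vowels /o/ and /i/, so it voices to [d]. /boopaotpotir/ → boobaotpodir.
Rule 4 (final i-epenthesis): the form ends in the consonant /r/, so [i] is inserted word-finally. /boobaotpodir/ → boobaotpodiri.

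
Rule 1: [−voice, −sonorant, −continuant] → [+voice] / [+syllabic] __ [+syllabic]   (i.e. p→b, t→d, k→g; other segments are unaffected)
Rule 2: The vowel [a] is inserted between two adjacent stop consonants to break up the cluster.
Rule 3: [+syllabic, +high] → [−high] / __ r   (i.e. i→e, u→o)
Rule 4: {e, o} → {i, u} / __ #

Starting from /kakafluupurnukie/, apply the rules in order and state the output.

Rule 1 (intervocalic voicing): /k/ is a voiceless stop between vowels /a/ and /a/, so it voices to [g]. /p/ is a voiceless stop between vowels /u/ and /u/, so it voices to [b]. /k/ is a voiceless stop between vowels /u/ and /i/, so it voices to [g]. /kakafluupurnukie/ → kagafluuburnugie.
Rule 2 (stop-cluster a-epenthesis): no segment meets the environment; /kagafluuburnugie/ is unchanged.
Rule 3 (pre-rhotic lowering): /u/ is a high vowel immediately before /r/, so it lowers to [o]. /kagafluuburnugie/ → kagafluubornugie.
Rule 4 (final vowel raising): /e/ is a mid vowel in word-final position, so it raises to [i]. /kagafluubornugie/ → kagafluubornugii.

kagafluubornugii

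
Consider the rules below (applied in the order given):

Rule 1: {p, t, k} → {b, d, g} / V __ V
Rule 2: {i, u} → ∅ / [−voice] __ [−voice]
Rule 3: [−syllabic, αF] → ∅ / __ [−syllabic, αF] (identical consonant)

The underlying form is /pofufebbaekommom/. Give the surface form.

Rule 1 (intervocalic voicing): /k/ is a voiceless stop between vowels /e/ and /o/, so it voices to [g]. /pofufebbaekommom/ → pofufebbaegommom.
Rule 2 (high vowel syncope): /u/ is a high vowel flanked by voiceless consonants /f/ and /f/, so it deletes. /pofufebbaegommom/ → poffebbaegommom.
Rule 3 (degemination): /ff/ is a geminate; the first /f/ deletes. /bb/ is a geminate; the first /b/ deletes. /mm/ is a geminate; the first /m/ deletes. /poffebbaegommom/ → pofebaegomom.

pofebaegomom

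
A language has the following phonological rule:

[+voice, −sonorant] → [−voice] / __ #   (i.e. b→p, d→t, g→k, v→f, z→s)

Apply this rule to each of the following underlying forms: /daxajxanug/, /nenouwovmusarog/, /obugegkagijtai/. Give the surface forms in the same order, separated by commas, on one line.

daxajxanuk, nenouwovmusarok, obugegkagijtai

/daxajxanug/: /g/ is a voiced obstruent in word-final position, so it devoices to [k]. → [daxajxanuk].
/nenouwovmusarog/: /g/ is a voiced obstruent in word-final position, so it devoices to [k]. → [nenouwovmusarok].
/obugegkagijtai/: the rule's environment is not met; surfaces unchanged as [obugegkagijtai].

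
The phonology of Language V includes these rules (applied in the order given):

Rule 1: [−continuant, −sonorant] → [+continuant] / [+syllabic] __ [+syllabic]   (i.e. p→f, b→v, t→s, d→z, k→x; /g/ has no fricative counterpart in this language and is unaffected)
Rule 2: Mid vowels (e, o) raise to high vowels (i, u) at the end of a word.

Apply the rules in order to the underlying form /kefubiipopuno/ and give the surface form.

Rule 1 (intervocalic spirantization): /b/ is a stop between vowels /u/ and /i/, so it spirantizes to the fricative [v]. /p/ is a stop between vowels /i/ and /o/, so it spirantizes to the fricative [f]. /p/ is a stop between vowels /o/ and /u/, so it spirantizes to the fricative [f]. /kefubiipopuno/ → kefuviifofuno.
Rule 2 (final vowel raising): /o/ is a mid vowel in word-final position, so it raises to [u]. /kefuviifofuno/ → kefuviifofunu.

kefuviifofunu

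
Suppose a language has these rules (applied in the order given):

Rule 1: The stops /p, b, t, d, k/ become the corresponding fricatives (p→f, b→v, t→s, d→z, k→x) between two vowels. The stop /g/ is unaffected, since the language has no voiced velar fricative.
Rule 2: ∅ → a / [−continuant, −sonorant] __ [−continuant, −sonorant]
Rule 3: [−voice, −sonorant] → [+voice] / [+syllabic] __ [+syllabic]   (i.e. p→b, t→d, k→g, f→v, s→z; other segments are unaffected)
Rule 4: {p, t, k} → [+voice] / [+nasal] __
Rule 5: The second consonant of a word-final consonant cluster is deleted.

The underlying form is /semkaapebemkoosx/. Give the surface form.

semgaavevemgoos

Rule 1 (intervocalic spirantization): /p/ is a stop between vowels /a/ and /e/, so it spirantizes to the fricative [f]. /b/ is a stop between vowels /e/ and /e/, so it spirantizes to the fricative [v]. /semkaapebemkoosx/ → semkaafevemkoosx.
Rule 2 (stop-cluster a-epenthesis): no segment meets the environment; /semkaafevemkoosx/ is unchanged.
Rule 3 (intervocalic voicing): /f/ is a voiceless obstruent between vowels /a/ and /e/, so it voices to [v]. /semkaafevemkoosx/ → semkaavevemkoosx.
Rule 4 (post-nasal voicing): /k/ is a voiceless stop immediately after the nasal /m/, so it voices to [g]. /k/ is a voiceless stop immediately after the nasal /m/, so it voices to [g]. /semkaavevemkoosx/ → semgaavevemgoosx.
Rule 5 (final cluster simplification): /x/ is the second consonant of a word-final cluster /sx/, so it deletes. /semgaavevemgoosx/ → semgaavevemgoos.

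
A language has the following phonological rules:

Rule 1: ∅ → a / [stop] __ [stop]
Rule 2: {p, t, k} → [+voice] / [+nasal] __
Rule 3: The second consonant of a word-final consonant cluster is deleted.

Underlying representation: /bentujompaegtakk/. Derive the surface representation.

Rule 1 (stop-cluster a-epenthesis): /g/ and /t/ form a stop–stop cluster, so [a] is inserted between them. /k/ and /k/ form a stop–stop cluster, so [a] is inserted between them. /bentujompaegtakk/ → bentujompaegatakak.
Rule 2 (post-nasal voicing): /t/ is a voiceless stop immediately after the nasal /n/, so it voices to [d]. /p/ is a voiceless stop immediately after the nasal /m/, so it voices to [b]. /bentujompaegatakak/ → bendujombaegatakak.
Rule 3 (final cluster simplification): no segment meets the environment; /bendujombaegatakak/ is unchanged.

bendujombaegatakak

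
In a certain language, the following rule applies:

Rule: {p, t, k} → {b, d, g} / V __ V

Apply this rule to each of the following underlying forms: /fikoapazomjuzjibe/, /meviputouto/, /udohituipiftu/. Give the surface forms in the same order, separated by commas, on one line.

figoabazomjuzjibe, mevibudoudo, udohiduibiftu

/fikoapazomjuzjibe/: /k/ is a voiceless stop between vowels /i/ and /o/, so it voices to [g]. /p/ is a voiceless stop between vowels /a/ and /a/, so it voices to [b]. → [figoabazomjuzjibe].
/meviputouto/: /p/ is a voiceless stop between vowels /i/ and /u/, so it voices to [b]. /t/ is a voiceless stop between vowels /u/ and /o/, so it voices to [d]. /t/ is a voiceless stop between vowels /u/ and /o/, so it voices to [d]. → [mevibudoudo].
/udohituipiftu/: /t/ is a voiceless stop between vowels /i/ and /u/, so it voices to [d]. /p/ is a voiceless stop between vowels /i/ and /i/, so it voices to [b]. → [udohiduibiftu].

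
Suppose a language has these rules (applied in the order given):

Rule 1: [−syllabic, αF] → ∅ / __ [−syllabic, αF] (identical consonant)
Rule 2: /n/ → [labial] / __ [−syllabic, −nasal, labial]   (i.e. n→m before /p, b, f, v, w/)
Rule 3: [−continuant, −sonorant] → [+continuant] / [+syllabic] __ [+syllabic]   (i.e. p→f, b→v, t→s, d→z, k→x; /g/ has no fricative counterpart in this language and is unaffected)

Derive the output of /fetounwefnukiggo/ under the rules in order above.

Rule 1 (degemination): /gg/ is a geminate; the first /g/ deletes. /fetounwefnukiggo/ → fetounwefnukigo.
Rule 2 (nasal place assimilation): /n/ precedes the labial consonant /w/, so it assimilates in place to [m]. /fetounwefnukigo/ → fetoumwefnukigo.
Rule 3 (intervocalic spirantization): /t/ is a stop between vowels /e/ and /o/, so it spirantizes to the fricative [s]. /k/ is a stop between vowels /u/ and /i/, so it spirantizes to the fricative [x]. /fetoumwefnukigo/ → fesoumwefnuxigo.

fesoumwefnuxigo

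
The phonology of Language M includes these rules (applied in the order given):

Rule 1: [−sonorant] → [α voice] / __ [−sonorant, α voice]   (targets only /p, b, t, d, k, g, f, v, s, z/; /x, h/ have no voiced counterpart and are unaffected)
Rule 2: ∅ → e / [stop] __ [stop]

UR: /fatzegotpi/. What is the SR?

fadzegotepi

Rule 1 (regressive voicing assimilation): /t/ precedes the voiced obstruent /z/, so it voices to [d] by assimilation. /fatzegotpi/ → fadzegotpi.
Rule 2 (stop-cluster e-epenthesis): /t/ and /p/ form a stop–stop cluster, so [e] is inserted between them. /fadzegotpi/ → fadzegotepi.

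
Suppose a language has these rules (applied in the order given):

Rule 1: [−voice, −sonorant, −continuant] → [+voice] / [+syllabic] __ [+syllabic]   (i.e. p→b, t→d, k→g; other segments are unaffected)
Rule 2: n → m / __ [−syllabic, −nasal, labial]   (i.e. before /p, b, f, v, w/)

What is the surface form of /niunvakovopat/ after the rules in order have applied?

Rule 1 (intervocalic voicing): /k/ is a voiceless stop between vowels /a/ and /o/, so it voices to [g]. /p/ is a voiceless stop between vowels /o/ and /a/, so it voices to [b]. /niunvakovopat/ → niunvagovobat.
Rule 2 (nasal place assimilation): /n/ precedes the labial consonant /v/, so it assimilates in place to [m]. /niunvagovobat/ → niumvagovobat.

niumvagovobat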